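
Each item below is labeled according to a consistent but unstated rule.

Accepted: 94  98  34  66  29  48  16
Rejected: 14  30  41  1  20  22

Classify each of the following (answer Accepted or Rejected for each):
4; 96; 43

Rejected, Accepted, Accepted

One predicate separates the groups cleanly: digit sum ≥ 6.
4 — digit sum 4, hence Rejected. 96 — digit sum 9+6 = 15, hence Accepted. 43 — digit sum 4+3 = 7, hence Accepted.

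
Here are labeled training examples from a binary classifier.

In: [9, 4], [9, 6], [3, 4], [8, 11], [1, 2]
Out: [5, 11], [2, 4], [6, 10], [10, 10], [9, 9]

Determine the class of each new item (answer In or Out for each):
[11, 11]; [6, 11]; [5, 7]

Out, In, Out

Rule: sum is odd. This holds for each 'In' example and fails for each 'Out' one.
Out: [11, 11], since 11+11 = 22. In: [6, 11], since 6+11 = 17. Out: [5, 7], since 5+7 = 12.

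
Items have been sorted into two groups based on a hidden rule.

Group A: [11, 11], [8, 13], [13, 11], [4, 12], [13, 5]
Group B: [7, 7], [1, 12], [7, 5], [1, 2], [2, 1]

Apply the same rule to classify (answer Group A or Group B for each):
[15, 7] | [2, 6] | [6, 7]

The rule appears to be: sum ≥ 16.
[15, 7]: 15+7 = 22 — meets the rule, so Group A.
[2, 6]: 2+6 = 8 — doesn't match, so Group B.
[6, 7]: 6+7 = 13 — doesn't match, so Group B.

Group A, Group B, Group B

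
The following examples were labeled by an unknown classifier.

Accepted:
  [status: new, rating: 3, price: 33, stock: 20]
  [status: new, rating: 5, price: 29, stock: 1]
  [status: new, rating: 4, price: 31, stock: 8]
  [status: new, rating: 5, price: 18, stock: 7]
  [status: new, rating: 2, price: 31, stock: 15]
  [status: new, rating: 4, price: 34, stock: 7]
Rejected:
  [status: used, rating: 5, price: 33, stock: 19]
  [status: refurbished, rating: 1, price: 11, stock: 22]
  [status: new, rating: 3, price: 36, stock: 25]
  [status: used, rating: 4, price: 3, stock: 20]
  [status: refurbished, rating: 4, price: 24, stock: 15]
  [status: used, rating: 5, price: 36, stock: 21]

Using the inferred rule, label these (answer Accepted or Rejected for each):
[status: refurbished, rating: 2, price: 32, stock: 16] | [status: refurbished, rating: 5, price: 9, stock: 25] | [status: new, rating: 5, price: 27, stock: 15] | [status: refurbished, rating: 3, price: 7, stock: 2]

Rejected, Rejected, Accepted, Rejected

'Accepted' ⟺ status is new AND price ≤ 34.
[status: refurbished, rating: 2, price: 32, stock: 16]: status is refurbished, price = 32, doesn't match → Rejected. [status: refurbished, rating: 5, price: 9, stock: 25]: status is refurbished, price = 9, doesn't match → Rejected. [status: new, rating: 5, price: 27, stock: 15]: status is new, price = 27, passes → Accepted. [status: refurbished, rating: 3, price: 7, stock: 2]: status is refurbished, price = 7, doesn't match → Rejected.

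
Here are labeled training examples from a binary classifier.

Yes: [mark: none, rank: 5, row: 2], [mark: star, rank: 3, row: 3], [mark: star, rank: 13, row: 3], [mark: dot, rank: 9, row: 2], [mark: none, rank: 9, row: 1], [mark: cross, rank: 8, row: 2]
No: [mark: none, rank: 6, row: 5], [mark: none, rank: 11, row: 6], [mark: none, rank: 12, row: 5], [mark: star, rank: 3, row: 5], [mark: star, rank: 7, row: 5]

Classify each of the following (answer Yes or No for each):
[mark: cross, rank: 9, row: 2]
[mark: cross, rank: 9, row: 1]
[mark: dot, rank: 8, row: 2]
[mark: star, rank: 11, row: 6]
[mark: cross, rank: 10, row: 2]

Yes, Yes, Yes, No, Yes

The distinguishing property — row ≤ 3 — holds for all the 'Yes' cases and none of the 'No' cases.
[mark: cross, rank: 9, row: 2] — row = 2, hence Yes.
[mark: cross, rank: 9, row: 1] — row = 1, hence Yes.
[mark: dot, rank: 8, row: 2] — row = 2, hence Yes.
[mark: star, rank: 11, row: 6] — row = 6, hence No.
[mark: cross, rank: 10, row: 2] — row = 2, hence Yes.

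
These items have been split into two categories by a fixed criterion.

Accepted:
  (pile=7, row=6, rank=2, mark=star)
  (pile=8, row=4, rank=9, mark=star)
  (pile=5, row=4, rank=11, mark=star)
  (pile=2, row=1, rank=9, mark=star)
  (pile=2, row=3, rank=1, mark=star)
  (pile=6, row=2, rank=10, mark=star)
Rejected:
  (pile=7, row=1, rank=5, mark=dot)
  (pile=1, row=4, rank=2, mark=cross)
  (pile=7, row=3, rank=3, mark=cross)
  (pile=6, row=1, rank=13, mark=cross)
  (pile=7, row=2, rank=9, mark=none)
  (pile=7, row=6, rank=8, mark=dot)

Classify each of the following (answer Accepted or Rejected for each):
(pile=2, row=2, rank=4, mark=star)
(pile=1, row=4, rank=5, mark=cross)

Accepted, Rejected

Rule: mark is star. This holds for each 'Accepted' example and fails for each 'Rejected' one.
(pile=2, row=2, rank=4, mark=star) — mark is star, hence Accepted. (pile=1, row=4, rank=5, mark=cross) — mark is cross, hence Rejected.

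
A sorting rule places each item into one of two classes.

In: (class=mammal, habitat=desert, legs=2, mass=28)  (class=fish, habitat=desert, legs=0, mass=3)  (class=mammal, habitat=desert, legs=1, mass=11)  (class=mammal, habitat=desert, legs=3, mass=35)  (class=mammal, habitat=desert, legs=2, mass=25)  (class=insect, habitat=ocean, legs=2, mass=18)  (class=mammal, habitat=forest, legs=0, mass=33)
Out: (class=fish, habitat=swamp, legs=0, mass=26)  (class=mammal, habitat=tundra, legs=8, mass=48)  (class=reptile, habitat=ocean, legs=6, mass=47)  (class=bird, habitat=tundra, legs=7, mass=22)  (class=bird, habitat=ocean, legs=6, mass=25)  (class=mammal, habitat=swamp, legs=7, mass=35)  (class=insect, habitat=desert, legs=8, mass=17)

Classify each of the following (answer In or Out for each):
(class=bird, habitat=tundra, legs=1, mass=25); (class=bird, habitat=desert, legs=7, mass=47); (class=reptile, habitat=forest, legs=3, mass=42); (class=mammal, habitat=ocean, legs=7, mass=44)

Rule: legs ≤ 3 AND mass ≠ 26. This holds for each 'In' example and fails for each 'Out' one.

In, Out, In, Out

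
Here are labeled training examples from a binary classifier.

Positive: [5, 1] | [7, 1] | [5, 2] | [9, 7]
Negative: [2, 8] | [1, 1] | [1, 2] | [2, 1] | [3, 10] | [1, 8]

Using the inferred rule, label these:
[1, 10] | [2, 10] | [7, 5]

The simplest hypothesis consistent with all the labels is: first ≥ 5.
Negative: [1, 10], since first 1.
Negative: [2, 10], since first 2.
Positive: [7, 5], since first 7.

Negative, Negative, Positive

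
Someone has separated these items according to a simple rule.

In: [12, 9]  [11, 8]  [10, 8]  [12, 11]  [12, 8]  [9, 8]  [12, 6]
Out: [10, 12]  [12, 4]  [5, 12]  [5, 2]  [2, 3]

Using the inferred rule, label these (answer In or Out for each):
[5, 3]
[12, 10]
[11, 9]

Out, In, In

'In' ⟺ first > second AND sum ≥ 17.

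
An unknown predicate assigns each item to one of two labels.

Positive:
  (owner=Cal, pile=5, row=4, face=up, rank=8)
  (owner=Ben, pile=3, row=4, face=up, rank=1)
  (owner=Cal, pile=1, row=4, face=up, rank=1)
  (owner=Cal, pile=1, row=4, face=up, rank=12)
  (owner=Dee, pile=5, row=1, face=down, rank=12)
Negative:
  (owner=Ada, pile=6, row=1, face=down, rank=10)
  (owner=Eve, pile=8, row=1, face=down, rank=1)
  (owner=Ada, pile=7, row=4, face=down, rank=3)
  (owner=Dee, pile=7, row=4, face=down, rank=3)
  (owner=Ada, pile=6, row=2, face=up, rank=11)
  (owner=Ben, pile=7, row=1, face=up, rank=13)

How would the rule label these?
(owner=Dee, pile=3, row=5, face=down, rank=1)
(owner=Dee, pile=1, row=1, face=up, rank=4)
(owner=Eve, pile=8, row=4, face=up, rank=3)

The distinguishing property — pile ≤ 5 — holds for all the 'Positive' cases and none of the 'Negative' cases.
Positive: (owner=Dee, pile=3, row=5, face=down, rank=1), since pile = 3.
Positive: (owner=Dee, pile=1, row=1, face=up, rank=4), since pile = 1.
Negative: (owner=Eve, pile=8, row=4, face=up, rank=3), since pile = 8.

Positive, Positive, Negative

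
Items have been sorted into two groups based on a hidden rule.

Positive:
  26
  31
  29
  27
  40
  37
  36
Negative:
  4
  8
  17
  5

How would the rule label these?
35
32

Rule: at least 26. This holds for each 'Positive' example and fails for each 'Negative' one.
35: Positive (35 ≥ 26).
32: Positive (32 ≥ 26).

Positive, Positive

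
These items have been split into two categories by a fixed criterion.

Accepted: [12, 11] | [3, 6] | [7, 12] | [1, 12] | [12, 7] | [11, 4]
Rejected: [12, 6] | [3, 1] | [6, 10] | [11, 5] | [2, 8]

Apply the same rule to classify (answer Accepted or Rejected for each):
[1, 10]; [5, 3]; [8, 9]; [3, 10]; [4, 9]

Checking candidate rules against both groups, what survives is: sum is odd.

Accepted, Rejected, Accepted, Accepted, Accepted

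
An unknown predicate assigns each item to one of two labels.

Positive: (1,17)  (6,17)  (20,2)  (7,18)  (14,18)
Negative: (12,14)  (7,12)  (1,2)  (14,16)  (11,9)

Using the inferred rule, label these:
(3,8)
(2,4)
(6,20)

The distinguishing property — max ≥ 17 — holds for all the 'Positive' cases and none of the 'Negative' cases.
(3,8): max 8 — does not fit, so Negative.
(2,4): max 4 — does not fit, so Negative.
(6,20): max 20 — meets the rule, so Positive.

Negative, Negative, Positive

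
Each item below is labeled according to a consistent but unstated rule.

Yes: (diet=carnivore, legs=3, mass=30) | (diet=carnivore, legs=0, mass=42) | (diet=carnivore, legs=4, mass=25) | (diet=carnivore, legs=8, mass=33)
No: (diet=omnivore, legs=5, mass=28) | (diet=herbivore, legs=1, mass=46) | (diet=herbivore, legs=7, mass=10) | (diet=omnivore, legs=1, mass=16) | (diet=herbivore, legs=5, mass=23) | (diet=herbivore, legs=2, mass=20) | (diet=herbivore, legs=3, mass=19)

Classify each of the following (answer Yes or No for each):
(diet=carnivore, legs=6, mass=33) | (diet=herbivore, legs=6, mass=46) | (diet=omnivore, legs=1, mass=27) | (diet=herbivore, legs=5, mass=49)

Yes, No, No, No

Checking candidate rules against both groups, what survives is: diet is carnivore.
(diet=carnivore, legs=6, mass=33): diet is carnivore, matches → Yes.
(diet=herbivore, legs=6, mass=46): diet is herbivore, doesn't match → No.
(diet=omnivore, legs=1, mass=27): diet is omnivore, doesn't match → No.
(diet=herbivore, legs=5, mass=49): diet is herbivore, doesn't match → No.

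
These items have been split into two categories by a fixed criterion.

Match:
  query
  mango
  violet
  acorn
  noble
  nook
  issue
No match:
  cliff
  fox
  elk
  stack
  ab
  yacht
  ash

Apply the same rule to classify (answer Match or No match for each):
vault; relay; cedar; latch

Match, Match, Match, No match

'Match' ⟺ has ≥ 2 vowels.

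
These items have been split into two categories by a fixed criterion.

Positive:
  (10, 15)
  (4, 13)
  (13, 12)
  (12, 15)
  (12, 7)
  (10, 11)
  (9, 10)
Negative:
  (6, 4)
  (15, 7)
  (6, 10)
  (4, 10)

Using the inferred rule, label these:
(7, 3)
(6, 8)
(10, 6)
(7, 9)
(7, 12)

Negative, Negative, Negative, Negative, Positive

Rule: sum is odd. This holds for each 'Positive' example and fails for each 'Negative' one.
(7, 3) → 7+3 = 10 → Negative. (6, 8) → 6+8 = 14 → Negative. (10, 6) → 10+6 = 16 → Negative. (7, 9) → 7+9 = 16 → Negative. (7, 12) → 7+12 = 19 → Positive.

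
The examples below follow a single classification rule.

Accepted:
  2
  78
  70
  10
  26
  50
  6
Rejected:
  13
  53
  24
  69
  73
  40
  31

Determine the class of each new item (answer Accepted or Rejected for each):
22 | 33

Comparing the two groups points to one rule — ≡ 2 (mod 4).

Accepted, Rejected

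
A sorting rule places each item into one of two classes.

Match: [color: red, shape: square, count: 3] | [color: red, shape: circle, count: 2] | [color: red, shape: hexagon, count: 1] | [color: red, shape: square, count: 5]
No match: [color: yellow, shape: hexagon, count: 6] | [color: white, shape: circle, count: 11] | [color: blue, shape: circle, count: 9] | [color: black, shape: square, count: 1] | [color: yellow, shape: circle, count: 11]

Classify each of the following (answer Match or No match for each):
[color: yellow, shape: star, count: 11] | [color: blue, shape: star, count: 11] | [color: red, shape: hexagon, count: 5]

The distinguishing property — color is red — holds for all the 'Match' cases and none of the 'No match' cases.
[color: yellow, shape: star, count: 11]: color is yellow — lacks this property, so No match.
[color: blue, shape: star, count: 11]: color is blue — lacks this property, so No match.
[color: red, shape: hexagon, count: 5]: color is red — fits, so Match.

No match, No match, Match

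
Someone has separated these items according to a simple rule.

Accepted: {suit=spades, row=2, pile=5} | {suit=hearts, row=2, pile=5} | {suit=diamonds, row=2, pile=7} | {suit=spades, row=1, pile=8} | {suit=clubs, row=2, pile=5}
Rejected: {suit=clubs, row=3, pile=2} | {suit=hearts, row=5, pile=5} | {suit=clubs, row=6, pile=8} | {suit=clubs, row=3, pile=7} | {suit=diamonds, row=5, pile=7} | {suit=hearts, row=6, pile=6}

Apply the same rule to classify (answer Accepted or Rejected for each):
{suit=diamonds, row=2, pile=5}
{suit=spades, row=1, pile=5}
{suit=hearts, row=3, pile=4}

Rule: row ≤ 2. This holds for each 'Accepted' example and fails for each 'Rejected' one.
{suit=diamonds, row=2, pile=5}: Accepted (row = 2).
{suit=spades, row=1, pile=5}: Accepted (row = 1).
{suit=hearts, row=3, pile=4}: Rejected (row = 3).

Accepted, Accepted, Rejected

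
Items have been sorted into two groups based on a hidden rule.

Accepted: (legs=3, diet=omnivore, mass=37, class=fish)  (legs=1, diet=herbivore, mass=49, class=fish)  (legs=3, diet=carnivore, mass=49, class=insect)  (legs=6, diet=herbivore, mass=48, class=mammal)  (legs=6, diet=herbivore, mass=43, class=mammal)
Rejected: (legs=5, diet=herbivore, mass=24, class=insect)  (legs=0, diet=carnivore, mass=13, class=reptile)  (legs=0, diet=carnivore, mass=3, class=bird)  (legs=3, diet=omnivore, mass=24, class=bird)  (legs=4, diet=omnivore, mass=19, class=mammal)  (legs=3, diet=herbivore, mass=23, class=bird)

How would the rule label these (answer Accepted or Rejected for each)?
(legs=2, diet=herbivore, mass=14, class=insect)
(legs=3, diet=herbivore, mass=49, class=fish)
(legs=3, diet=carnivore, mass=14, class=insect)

Rule: mass ≥ 37. This holds for each 'Accepted' example and fails for each 'Rejected' one.
Rejected: (legs=2, diet=herbivore, mass=14, class=insect), since mass = 14. Accepted: (legs=3, diet=herbivore, mass=49, class=fish), since mass = 49. Rejected: (legs=3, diet=carnivore, mass=14, class=insect), since mass = 14.

Rejected, Accepted, Rejected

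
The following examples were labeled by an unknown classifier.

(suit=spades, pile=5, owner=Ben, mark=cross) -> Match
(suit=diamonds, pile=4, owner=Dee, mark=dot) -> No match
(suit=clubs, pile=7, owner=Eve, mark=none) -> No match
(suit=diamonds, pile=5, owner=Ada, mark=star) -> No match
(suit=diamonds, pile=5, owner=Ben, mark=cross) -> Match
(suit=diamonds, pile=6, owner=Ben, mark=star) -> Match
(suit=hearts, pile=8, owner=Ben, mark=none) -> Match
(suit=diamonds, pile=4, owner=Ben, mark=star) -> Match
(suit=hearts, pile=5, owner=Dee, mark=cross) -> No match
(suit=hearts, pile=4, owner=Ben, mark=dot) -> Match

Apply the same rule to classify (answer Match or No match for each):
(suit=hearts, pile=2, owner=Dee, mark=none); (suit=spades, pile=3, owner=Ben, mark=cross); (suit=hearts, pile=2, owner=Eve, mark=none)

No match, Match, No match

The classifier is using: owner is Ben.
(suit=hearts, pile=2, owner=Dee, mark=none): No match (owner is Dee). (suit=spades, pile=3, owner=Ben, mark=cross): Match (owner is Ben). (suit=hearts, pile=2, owner=Eve, mark=none): No match (owner is Eve).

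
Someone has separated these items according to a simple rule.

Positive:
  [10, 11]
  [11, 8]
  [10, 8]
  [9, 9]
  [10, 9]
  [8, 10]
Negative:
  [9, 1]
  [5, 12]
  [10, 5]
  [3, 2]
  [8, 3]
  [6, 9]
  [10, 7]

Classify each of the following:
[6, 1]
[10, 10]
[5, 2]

Negative, Positive, Negative

Every 'Positive' example satisfies: sum ≥ 18. None of the 'Negative' examples do.
[6, 1]: Negative (6+1 = 7).
[10, 10]: Positive (10+10 = 20).
[5, 2]: Negative (5+2 = 7).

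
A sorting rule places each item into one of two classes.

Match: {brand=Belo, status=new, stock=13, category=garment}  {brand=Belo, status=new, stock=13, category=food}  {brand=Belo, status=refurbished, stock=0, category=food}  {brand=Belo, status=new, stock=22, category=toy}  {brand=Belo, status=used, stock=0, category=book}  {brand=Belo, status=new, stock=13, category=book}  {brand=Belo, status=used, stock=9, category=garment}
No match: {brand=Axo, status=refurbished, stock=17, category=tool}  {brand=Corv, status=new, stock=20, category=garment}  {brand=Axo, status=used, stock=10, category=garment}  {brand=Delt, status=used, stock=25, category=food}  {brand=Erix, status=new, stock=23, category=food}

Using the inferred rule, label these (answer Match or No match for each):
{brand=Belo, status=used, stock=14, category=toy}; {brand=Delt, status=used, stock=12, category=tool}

Match, No match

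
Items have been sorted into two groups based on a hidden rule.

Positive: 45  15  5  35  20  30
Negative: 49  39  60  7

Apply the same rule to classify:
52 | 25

The rule appears to be: multiple of 5 AND at most 45.
52 — 52 = 5·10 + 2, 52 > 45, hence Negative. 25 — 25 = 5·5, 25 ≤ 45, hence Positive.

Negative, Positive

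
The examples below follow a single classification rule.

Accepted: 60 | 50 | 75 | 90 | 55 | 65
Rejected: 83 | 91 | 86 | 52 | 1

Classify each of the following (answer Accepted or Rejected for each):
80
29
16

The pattern is that an item is 'Accepted' exactly when: multiple of 5.
80: 80 = 5·16, satisfies this → Accepted. 29: 29 = 5·5 + 4, lacks this property → Rejected. 16: 16 = 5·3 + 1, lacks this property → Rejected.

Accepted, Rejected, Rejected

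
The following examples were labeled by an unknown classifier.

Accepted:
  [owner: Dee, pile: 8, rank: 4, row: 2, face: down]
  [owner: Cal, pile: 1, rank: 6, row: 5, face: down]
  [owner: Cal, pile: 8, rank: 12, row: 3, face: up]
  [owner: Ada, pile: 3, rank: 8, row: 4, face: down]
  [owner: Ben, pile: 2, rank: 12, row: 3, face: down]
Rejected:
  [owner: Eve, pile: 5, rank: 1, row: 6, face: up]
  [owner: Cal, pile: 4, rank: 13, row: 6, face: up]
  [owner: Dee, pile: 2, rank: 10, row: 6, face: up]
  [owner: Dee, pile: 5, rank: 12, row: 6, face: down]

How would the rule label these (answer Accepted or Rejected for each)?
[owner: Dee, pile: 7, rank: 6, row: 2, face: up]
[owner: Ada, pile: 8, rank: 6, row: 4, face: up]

All 'Accepted' examples share one property — row ≤ 5 — and every 'Rejected' example lacks it.
[owner: Dee, pile: 7, rank: 6, row: 2, face: up] → row = 2 → Accepted. [owner: Ada, pile: 8, rank: 6, row: 4, face: up] → row = 4 → Accepted.

Accepted, Accepted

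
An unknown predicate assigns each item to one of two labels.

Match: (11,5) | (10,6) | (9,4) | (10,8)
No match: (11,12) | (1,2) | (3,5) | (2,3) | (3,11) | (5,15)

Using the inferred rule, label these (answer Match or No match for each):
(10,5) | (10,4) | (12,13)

Match, Match, No match

The classifier is using: first > second.
(10,5): 10 > 5, satisfies this → Match. (10,4): 10 > 4, satisfies this → Match. (12,13): 12 < 13, doesn't qualify → No match.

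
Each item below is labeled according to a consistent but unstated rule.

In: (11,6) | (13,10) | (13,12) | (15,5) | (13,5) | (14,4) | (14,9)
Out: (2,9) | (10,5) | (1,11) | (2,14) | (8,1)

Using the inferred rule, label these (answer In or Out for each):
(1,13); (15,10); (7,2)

Out, In, Out

The classifier is using: sum ≥ 17.
Out: (1,13), since 1+13 = 14.
In: (15,10), since 15+10 = 25.
Out: (7,2), since 7+2 = 9.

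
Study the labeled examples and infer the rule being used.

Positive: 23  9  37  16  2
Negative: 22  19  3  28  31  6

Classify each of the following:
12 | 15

Negative, Negative

A rule that fits every label: ≡ 2 (mod 7) — true of each 'Positive' example, false of each 'Negative' one.
12 → 12 mod 7 = 5 → Negative. 15 → 15 mod 7 = 1 → Negative.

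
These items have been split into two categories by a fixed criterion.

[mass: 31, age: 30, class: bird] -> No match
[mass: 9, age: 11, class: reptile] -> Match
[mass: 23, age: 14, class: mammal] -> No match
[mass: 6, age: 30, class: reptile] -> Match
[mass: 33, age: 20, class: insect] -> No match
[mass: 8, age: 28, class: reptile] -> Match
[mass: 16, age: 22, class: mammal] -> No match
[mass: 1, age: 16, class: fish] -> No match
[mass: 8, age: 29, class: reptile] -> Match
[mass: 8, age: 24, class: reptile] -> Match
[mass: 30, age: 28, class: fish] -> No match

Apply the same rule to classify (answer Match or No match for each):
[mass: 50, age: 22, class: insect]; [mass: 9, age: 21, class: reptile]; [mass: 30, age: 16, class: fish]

The classifier is using: class is reptile.
[mass: 50, age: 22, class: insect]: class is insect — does not pass, so No match.
[mass: 9, age: 21, class: reptile]: class is reptile — passes, so Match.
[mass: 30, age: 16, class: fish]: class is fish — does not pass, so No match.

No match, Match, No match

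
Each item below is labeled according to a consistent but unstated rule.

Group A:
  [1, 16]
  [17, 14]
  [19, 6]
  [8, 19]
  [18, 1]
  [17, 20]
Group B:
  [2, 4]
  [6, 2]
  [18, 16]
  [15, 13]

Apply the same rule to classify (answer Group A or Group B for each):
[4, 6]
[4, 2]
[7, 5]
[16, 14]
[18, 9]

One predicate separates the groups cleanly: sum is odd.
[4, 6]: 4+6 = 10, doesn't qualify → Group B.
[4, 2]: 4+2 = 6, doesn't qualify → Group B.
[7, 5]: 7+5 = 12, doesn't qualify → Group B.
[16, 14]: 16+14 = 30, doesn't qualify → Group B.
[18, 9]: 18+9 = 27, qualifies → Group A.

Group B, Group B, Group B, Group B, Group A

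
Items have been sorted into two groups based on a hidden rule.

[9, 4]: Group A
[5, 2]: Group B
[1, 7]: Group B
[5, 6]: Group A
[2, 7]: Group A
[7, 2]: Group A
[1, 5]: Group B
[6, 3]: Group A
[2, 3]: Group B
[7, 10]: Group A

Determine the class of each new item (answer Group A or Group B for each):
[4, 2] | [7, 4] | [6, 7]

The common property of the 'Group A' items is: sum ≥ 9. No 'Group B' item has it.
[4, 2] → 4+2 = 6 → Group B. [7, 4] → 7+4 = 11 → Group A. [6, 7] → 6+7 = 13 → Group A.

Group B, Group A, Group A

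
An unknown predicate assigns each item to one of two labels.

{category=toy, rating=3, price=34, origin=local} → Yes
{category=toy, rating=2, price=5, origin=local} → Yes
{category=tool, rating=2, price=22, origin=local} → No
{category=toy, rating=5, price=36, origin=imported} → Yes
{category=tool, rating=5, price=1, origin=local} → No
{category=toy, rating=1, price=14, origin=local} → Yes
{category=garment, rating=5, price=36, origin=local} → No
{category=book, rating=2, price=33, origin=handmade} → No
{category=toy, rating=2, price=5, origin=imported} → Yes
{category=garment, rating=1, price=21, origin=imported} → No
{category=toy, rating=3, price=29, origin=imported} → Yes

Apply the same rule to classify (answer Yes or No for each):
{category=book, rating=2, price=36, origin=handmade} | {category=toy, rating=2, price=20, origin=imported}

One predicate separates the groups cleanly: category is toy.
{category=book, rating=2, price=36, origin=handmade}: No (category is book).
{category=toy, rating=2, price=20, origin=imported}: Yes (category is toy).

No, Yes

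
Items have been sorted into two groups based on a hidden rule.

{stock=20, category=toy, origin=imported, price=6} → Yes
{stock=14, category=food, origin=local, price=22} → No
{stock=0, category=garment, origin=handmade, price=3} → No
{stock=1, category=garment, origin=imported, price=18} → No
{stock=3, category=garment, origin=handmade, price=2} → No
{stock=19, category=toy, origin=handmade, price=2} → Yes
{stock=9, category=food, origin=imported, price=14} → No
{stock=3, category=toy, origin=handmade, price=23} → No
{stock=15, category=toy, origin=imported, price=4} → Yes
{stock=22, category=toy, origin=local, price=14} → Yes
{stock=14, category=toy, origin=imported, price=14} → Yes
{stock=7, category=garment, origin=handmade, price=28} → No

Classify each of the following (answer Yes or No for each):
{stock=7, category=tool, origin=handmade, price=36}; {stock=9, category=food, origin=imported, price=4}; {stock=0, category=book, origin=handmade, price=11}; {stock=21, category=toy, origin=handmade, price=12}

No, No, No, Yes

The simplest hypothesis consistent with all the labels is: category is toy AND stock ≥ 7.
{stock=7, category=tool, origin=handmade, price=36}: category is tool, stock = 7, doesn't qualify → No.
{stock=9, category=food, origin=imported, price=4}: category is food, stock = 9, doesn't qualify → No.
{stock=0, category=book, origin=handmade, price=11}: category is book, stock = 0, doesn't qualify → No.
{stock=21, category=toy, origin=handmade, price=12}: category is toy, stock = 21, qualifies → Yes.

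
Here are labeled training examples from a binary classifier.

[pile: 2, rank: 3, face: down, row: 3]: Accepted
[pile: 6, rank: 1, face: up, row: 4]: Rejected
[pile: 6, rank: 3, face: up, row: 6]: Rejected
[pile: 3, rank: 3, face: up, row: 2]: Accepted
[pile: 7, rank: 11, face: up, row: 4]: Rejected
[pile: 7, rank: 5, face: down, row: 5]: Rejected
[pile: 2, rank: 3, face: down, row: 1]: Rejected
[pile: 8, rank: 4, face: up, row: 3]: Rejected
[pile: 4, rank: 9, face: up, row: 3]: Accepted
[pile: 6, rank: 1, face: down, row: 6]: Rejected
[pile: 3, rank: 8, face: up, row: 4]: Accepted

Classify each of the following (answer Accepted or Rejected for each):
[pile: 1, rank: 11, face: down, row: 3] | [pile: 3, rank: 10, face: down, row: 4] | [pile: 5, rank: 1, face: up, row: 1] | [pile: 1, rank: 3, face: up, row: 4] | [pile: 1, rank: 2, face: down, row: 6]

Accepted, Accepted, Rejected, Accepted, Accepted

A rule that fits every label: pile ≤ 4 AND row ≥ 2 — true of each 'Accepted' example, false of each 'Rejected' one.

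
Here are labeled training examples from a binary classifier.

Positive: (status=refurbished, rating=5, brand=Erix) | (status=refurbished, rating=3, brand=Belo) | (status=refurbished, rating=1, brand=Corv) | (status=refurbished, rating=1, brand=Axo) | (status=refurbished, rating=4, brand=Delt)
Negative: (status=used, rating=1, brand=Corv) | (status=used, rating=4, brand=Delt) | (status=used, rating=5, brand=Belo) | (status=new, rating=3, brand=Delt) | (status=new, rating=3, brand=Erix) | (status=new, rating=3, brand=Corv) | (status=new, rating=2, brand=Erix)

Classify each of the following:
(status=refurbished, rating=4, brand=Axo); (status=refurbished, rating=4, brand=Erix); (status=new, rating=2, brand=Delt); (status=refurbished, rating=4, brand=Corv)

All 'Positive' examples share one property — status is refurbished — and every 'Negative' example lacks it.
(status=refurbished, rating=4, brand=Axo): status is refurbished — fits, so Positive. (status=refurbished, rating=4, brand=Erix): status is refurbished — fits, so Positive. (status=new, rating=2, brand=Delt): status is new — fails the rule, so Negative. (status=refurbished, rating=4, brand=Corv): status is refurbished — fits, so Positive.

Positive, Positive, Negative, Positive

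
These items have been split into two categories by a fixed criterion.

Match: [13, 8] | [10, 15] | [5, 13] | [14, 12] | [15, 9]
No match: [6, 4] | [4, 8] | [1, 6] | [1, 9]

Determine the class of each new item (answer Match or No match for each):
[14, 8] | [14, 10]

Match, Match

All 'Match' examples share one property — sum ≥ 18 — and every 'No match' example lacks it.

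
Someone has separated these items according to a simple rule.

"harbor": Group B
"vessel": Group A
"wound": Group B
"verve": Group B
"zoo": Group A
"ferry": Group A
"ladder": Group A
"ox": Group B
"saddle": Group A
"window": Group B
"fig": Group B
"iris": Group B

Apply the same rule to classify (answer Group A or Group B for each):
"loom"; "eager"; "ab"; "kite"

Group A, Group B, Group B, Group B

Every 'Group A' example satisfies: has a double letter. None of the 'Group B' examples do.
"loom": Group A ('oo' doubled).
"eager": Group B (no doubled letter).
"ab": Group B (no doubled letter).
"kite": Group B (no doubled letter).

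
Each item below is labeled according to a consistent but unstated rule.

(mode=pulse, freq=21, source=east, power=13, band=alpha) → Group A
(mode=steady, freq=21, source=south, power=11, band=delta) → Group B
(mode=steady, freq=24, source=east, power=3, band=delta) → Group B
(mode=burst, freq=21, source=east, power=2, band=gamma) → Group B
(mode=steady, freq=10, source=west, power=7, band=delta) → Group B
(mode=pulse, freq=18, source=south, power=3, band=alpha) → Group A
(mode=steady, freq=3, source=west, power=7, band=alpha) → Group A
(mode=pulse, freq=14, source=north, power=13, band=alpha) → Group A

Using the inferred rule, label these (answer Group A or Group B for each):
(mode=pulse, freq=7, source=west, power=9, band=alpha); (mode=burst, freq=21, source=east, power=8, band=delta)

The distinguishing property — band is alpha — holds for all the 'Group A' cases and none of the 'Group B' cases.
(mode=pulse, freq=7, source=west, power=9, band=alpha): Group A (band is alpha). (mode=burst, freq=21, source=east, power=8, band=delta): Group B (band is delta).

Group A, Group B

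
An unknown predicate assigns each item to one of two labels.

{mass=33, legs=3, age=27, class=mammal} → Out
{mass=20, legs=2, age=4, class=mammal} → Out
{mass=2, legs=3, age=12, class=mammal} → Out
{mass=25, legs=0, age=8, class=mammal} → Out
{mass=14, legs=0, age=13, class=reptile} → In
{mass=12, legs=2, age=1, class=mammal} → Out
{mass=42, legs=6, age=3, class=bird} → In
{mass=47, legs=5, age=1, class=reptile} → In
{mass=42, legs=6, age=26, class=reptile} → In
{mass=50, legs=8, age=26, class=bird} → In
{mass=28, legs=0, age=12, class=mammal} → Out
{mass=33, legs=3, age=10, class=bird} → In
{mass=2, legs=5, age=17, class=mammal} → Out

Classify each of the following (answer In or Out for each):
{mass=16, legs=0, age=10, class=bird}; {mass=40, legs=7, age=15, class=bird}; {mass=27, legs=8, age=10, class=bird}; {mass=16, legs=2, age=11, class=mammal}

The distinguishing property — class is not mammal — holds for all the 'In' cases and none of the 'Out' cases.
{mass=16, legs=0, age=10, class=bird}: class is bird, qualifies → In. {mass=40, legs=7, age=15, class=bird}: class is bird, qualifies → In. {mass=27, legs=8, age=10, class=bird}: class is bird, qualifies → In. {mass=16, legs=2, age=11, class=mammal}: class is mammal, does not fit → Out.

In, In, In, Out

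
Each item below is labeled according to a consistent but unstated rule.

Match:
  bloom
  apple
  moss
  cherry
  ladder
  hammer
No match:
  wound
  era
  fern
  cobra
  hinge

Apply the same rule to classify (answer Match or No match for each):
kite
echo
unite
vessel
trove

No match, No match, No match, Match, No match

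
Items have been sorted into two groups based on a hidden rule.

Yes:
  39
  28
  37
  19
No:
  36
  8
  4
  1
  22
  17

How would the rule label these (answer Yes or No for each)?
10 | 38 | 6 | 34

One predicate separates the groups cleanly: digit sum ≥ 10.
10 → digit sum 1+0 = 1 → No. 38 → digit sum 3+8 = 11 → Yes. 6 → digit sum 6 → No. 34 → digit sum 3+4 = 7 → No.

No, Yes, No, No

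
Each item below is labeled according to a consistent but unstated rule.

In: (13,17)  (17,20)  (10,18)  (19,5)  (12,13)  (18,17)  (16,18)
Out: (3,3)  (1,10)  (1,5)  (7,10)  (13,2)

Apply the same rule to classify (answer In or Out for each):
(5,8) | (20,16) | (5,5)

The distinguishing property — sum ≥ 24 — holds for all the 'In' cases and none of the 'Out' cases.
(5,8): 5+8 = 13 — doesn't qualify, so Out. (20,16): 20+16 = 36 — satisfies this, so In. (5,5): 5+5 = 10 — doesn't qualify, so Out.

Out, In, Out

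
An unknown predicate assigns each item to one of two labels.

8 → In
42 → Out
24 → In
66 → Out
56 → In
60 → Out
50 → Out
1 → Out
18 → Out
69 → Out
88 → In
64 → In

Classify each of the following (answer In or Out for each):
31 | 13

Out, Out

All 'In' examples share one property — multiple of 8 — and every 'Out' example lacks it.
31: 31 = 8·3 + 7 — does not pass, so Out.
13: 13 = 8·1 + 5 — does not pass, so Out.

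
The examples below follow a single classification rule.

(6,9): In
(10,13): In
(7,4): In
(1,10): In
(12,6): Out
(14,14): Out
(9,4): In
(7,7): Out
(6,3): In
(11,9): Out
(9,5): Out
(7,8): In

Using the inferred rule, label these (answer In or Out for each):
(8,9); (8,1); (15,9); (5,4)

In, In, Out, In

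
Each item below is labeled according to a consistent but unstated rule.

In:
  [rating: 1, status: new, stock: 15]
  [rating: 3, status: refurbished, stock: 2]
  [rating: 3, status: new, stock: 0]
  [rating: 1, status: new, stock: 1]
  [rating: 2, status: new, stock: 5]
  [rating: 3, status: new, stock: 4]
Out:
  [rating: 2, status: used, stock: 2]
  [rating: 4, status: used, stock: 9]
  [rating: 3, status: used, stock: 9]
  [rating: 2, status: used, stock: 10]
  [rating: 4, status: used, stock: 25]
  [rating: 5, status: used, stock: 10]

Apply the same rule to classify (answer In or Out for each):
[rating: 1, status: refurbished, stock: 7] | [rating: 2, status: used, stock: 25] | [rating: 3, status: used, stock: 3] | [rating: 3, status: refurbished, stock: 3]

The distinguishing property — status is not used — holds for all the 'In' cases and none of the 'Out' cases.
[rating: 1, status: refurbished, stock: 7] → status is refurbished → In.
[rating: 2, status: used, stock: 25] → status is used → Out.
[rating: 3, status: used, stock: 3] → status is used → Out.
[rating: 3, status: refurbished, stock: 3] → status is refurbished → In.

In, Out, Out, In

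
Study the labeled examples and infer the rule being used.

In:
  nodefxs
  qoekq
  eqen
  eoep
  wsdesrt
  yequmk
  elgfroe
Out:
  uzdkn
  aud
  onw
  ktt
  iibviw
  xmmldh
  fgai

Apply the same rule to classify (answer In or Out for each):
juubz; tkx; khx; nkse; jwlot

One predicate separates the groups cleanly: contains 'e'.

Out, Out, Out, In, Out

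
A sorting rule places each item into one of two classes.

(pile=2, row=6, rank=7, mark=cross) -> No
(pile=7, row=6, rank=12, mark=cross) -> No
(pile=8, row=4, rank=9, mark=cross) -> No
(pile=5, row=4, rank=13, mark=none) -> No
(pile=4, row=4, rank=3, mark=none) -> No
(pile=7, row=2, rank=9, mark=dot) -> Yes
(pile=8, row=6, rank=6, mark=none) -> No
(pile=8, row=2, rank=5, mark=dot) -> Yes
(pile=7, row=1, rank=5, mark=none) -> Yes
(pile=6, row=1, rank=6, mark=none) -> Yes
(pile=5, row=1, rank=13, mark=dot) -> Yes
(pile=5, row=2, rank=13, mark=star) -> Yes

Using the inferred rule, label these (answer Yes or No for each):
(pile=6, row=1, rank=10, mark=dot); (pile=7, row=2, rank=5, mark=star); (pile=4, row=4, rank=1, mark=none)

The distinguishing property — row ≤ 2 — holds for all the 'Yes' cases and none of the 'No' cases.

Yes, Yes, No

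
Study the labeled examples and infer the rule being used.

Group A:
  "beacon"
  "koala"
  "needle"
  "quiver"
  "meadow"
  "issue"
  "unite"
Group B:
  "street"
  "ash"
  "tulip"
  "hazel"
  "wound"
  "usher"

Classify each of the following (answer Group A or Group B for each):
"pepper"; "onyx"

Group B, Group B

All 'Group A' examples share one property — has ≥ 3 vowels — and every 'Group B' example lacks it.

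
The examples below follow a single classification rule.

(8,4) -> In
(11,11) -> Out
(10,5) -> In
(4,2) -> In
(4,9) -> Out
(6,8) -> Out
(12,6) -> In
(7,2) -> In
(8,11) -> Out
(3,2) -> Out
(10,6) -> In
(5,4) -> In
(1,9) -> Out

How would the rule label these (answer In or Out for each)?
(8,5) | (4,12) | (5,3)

In, Out, In

The classifier is using: first > second AND sum ≥ 6.
(8,5): In (8 > 5, 8+5 = 13). (4,12): Out (4 < 12, 4+12 = 16). (5,3): In (5 > 3, 5+3 = 8).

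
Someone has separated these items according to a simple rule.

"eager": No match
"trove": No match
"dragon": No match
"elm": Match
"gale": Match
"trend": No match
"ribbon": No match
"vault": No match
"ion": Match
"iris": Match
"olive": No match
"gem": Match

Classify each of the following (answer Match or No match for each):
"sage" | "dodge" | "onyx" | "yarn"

Match, No match, Match, Match

The classifier is using: length ≤ 4.
"sage": Match (length 4). "dodge": No match (length 5). "onyx": Match (length 4). "yarn": Match (length 4).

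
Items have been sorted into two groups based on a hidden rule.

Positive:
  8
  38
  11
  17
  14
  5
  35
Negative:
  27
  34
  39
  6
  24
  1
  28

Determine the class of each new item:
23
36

Positive, Negative

The distinguishing property — ≡ 2 (mod 3) — holds for all the 'Positive' cases and none of the 'Negative' cases.
23 — 23 mod 3 = 2, hence Positive.
36 — 36 mod 3 = 0, hence Negative.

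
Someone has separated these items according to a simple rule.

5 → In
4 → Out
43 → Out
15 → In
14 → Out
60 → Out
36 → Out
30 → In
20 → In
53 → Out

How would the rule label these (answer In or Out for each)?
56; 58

The simplest hypothesis consistent with all the labels is: multiple of 5 AND at most 30.
56: 56 = 5·11 + 1, 56 > 30 — does not fit, so Out. 58: 58 = 5·11 + 3, 58 > 30 — does not fit, so Out.

Out, Out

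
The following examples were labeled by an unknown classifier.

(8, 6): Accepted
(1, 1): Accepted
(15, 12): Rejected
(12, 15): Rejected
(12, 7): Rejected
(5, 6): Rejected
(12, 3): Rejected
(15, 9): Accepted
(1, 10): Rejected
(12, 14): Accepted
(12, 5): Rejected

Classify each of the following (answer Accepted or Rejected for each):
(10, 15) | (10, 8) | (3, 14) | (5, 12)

The pattern is that an item is 'Accepted' exactly when: sum is even.
Rejected: (10, 15), since 10+15 = 25. Accepted: (10, 8), since 10+8 = 18. Rejected: (3, 14), since 3+14 = 17. Rejected: (5, 12), since 5+12 = 17.

Rejected, Accepted, Rejected, Rejected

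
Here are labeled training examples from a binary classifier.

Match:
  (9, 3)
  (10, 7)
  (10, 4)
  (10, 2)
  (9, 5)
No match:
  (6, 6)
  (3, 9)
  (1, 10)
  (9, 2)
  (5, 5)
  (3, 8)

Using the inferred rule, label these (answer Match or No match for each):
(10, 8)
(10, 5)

The distinguishing property — first > second AND sum ≥ 12 — holds for all the 'Match' cases and none of the 'No match' cases.
(10, 8) — 10 > 8, 10+8 = 18, hence Match.
(10, 5) — 10 > 5, 10+5 = 15, hence Match.

Match, Match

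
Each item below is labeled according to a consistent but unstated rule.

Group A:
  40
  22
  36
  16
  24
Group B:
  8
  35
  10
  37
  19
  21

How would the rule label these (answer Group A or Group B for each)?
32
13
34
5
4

Group A, Group B, Group A, Group B, Group B

A rule that fits every label: even AND at least 16 — true of each 'Group A' example, false of each 'Group B' one.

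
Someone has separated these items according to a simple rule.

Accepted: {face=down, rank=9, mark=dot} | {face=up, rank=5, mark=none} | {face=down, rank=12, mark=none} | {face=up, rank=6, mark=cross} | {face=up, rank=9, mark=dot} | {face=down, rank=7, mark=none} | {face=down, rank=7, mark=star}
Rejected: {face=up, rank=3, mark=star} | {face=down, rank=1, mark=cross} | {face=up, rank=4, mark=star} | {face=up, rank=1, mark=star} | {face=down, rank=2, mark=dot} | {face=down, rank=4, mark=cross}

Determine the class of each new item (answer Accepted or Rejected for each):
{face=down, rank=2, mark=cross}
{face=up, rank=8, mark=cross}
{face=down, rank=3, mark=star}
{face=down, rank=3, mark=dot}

Rejected, Accepted, Rejected, Rejected

The simplest hypothesis consistent with all the labels is: rank ≥ 5.
{face=down, rank=2, mark=cross} — rank = 2, hence Rejected. {face=up, rank=8, mark=cross} — rank = 8, hence Accepted. {face=down, rank=3, mark=star} — rank = 3, hence Rejected. {face=down, rank=3, mark=dot} — rank = 3, hence Rejected.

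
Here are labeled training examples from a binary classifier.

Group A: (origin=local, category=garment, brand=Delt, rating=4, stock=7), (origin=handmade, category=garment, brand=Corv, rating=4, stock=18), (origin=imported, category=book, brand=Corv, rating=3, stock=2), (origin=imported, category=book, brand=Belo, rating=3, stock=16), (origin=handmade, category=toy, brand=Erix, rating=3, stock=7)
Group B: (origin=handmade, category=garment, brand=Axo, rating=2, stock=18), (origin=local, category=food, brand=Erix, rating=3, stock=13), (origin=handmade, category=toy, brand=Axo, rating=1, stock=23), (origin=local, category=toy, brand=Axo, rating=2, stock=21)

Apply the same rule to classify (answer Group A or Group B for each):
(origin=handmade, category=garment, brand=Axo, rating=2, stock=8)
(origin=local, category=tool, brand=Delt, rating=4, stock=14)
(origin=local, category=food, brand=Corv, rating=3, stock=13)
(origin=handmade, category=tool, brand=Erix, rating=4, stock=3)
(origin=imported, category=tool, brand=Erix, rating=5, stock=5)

Group B, Group A, Group B, Group A, Group A

The common property of the 'Group A' items is: stock ≠ 13 AND rating ≥ 3. No 'Group B' item has it.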